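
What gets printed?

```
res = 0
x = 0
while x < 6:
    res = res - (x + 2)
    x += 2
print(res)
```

-12

x=0: res = 0-2 = -2
x=2: res = (-2)-4 = -6
x=4: res = (-6)-6 = -12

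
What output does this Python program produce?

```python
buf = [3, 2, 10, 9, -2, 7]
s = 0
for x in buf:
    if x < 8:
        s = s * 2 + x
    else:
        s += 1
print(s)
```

x=3: <8, s = 0*2+3 = 3
x=2: <8, s = 3*2+2 = 8
x=10: not <8, s = 8+1 = 9
x=9: not <8, s = 9+1 = 10
x=-2: <8, s = 10*2+(-2) = 18
x=7: <8, s = 18*2+7 = 43

43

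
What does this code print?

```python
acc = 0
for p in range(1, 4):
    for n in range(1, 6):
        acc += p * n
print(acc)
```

90

p=1,n=1: acc = 0+1 = 1
p=1,n=2: acc = 1+2 = 3
p=1,n=3: acc = 3+3 = 6
p=1,n=4: acc = 6+4 = 10
p=1,n=5: acc = 10+5 = 15
p=2,n=1: acc = 15+2 = 17
p=2,n=2: acc = 17+4 = 21
p=2,n=3: acc = 21+6 = 27
p=2,n=4: acc = 27+8 = 35
p=2,n=5: acc = 35+10 = 45
p=3,n=1: acc = 45+3 = 48
p=3,n=2: acc = 48+6 = 54
p=3,n=3: acc = 54+9 = 63
p=3,n=4: acc = 63+12 = 75
p=3,n=5: acc = 75+15 = 90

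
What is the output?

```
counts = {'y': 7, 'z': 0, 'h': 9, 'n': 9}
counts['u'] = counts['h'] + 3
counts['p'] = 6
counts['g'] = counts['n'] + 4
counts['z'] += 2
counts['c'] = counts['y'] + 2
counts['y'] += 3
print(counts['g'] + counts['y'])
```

counts['u'] = counts['h']+3 = 12 → {'y': 7, 'z': 0, 'h': 9, 'n': 9, 'u': 12}
counts['p'] = 6 → {'y': 7, 'z': 0, 'h': 9, 'n': 9, 'u': 12, 'p': 6}
counts['g'] = counts['n']+4 = 13 → {'y': 7, 'z': 0, 'h': 9, 'n': 9, 'u': 12, 'p': 6, 'g': 13}
counts['z'] = 0+2 = 2 → {'y': 7, 'z': 2, 'h': 9, 'n': 9, 'u': 12, 'p': 6, 'g': 13}
counts['c'] = counts['y']+2 = 9 → {'y': 7, 'z': 2, 'h': 9, 'n': 9, 'u': 12, 'p': 6, 'g': 13, 'c': 9}
counts['y'] = 7+3 = 10 → {'y': 10, 'z': 2, 'h': 9, 'n': 9, 'u': 12, 'p': 6, 'g': 13, 'c': 9}
counts['g']+counts['y'] = 13+10 = 23

23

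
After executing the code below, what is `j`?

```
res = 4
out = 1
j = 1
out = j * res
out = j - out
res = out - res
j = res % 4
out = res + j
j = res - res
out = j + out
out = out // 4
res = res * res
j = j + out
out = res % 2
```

out = 1*4 = 4
out = 1-4 = -3
res = (-3)-4 = -7
j = (-7)%4 = 1
out = (-7)+1 = -6
j = (-7)-(-7) = 0
out = 0+(-6) = -6
out = (-6)//4 = -2
res = (-7)*(-7) = 49
j = 0+(-2) = -2
out = 49%2 = 1

-2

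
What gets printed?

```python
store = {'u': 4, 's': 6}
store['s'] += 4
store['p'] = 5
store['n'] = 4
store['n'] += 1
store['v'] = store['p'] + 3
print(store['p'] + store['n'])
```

10

store['s'] = 6+4 = 10 → {'u': 4, 's': 10}
store['p'] = 5 → {'u': 4, 's': 10, 'p': 5}
store['n'] = 4 → {'u': 4, 's': 10, 'p': 5, 'n': 4}
store['n'] = 4+1 = 5 → {'u': 4, 's': 10, 'p': 5, 'n': 5}
store['v'] = store['p']+3 = 8 → {'u': 4, 's': 10, 'p': 5, 'n': 5, 'v': 8}
store['p']+store['n'] = 5+5 = 10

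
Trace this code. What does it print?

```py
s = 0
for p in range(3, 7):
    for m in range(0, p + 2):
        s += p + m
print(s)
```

p=3,m=0: s = 0+3 = 3
p=3,m=1: s = 3+4 = 7
p=3,m=2: s = 7+5 = 12
p=3,m=3: s = 12+6 = 18
p=3,m=4: s = 18+7 = 25
p=4,m=0: s = 25+4 = 29
p=4,m=1: s = 29+5 = 34
p=4,m=2: s = 34+6 = 40
p=4,m=3: s = 40+7 = 47
p=4,m=4: s = 47+8 = 55
p=4,m=5: s = 55+9 = 64
p=5,m=0: s = 64+5 = 69
p=5,m=1: s = 69+6 = 75
p=5,m=2: s = 75+7 = 82
p=5,m=3: s = 82+8 = 90
p=5,m=4: s = 90+9 = 99
p=5,m=5: s = 99+10 = 109
p=5,m=6: s = 109+11 = 120
p=6,m=0: s = 120+6 = 126
p=6,m=1: s = 126+7 = 133
p=6,m=2: s = 133+8 = 141
p=6,m=3: s = 141+9 = 150
p=6,m=4: s = 150+10 = 160
p=6,m=5: s = 160+11 = 171
p=6,m=6: s = 171+12 = 183
p=6,m=7: s = 183+13 = 196

196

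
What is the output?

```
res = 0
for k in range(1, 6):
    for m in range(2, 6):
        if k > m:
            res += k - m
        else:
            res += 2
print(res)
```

k=1,m=2: not 1>2, res = 0+2 = 2
k=1,m=3: not 1>3, res = 2+2 = 4
k=1,m=4: not 1>4, res = 4+2 = 6
k=1,m=5: not 1>5, res = 6+2 = 8
k=2,m=2: not 2>2, res = 8+2 = 10
k=2,m=3: not 2>3, res = 10+2 = 12
k=2,m=4: not 2>4, res = 12+2 = 14
k=2,m=5: not 2>5, res = 14+2 = 16
k=3,m=2: 3>2, res = 16+1 = 17
k=3,m=3: not 3>3, res = 17+2 = 19
k=3,m=4: not 3>4, res = 19+2 = 21
k=3,m=5: not 3>5, res = 21+2 = 23
k=4,m=2: 4>2, res = 23+2 = 25
k=4,m=3: 4>3, res = 25+1 = 26
k=4,m=4: not 4>4, res = 26+2 = 28
k=4,m=5: not 4>5, res = 28+2 = 30
k=5,m=2: 5>2, res = 30+3 = 33
k=5,m=3: 5>3, res = 33+2 = 35
k=5,m=4: 5>4, res = 35+1 = 36
k=5,m=5: not 5>5, res = 36+2 = 38

38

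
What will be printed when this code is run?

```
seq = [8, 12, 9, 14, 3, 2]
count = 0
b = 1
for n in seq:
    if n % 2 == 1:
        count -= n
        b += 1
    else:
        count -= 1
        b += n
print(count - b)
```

-55

n=8: not odd, count = 0-1 = -1; b=9
n=12: not odd, count = (-1)-1 = -2; b=21
n=9: odd, count = (-2)-9 = -11; b=22
n=14: not odd, count = (-11)-1 = -12; b=36
n=3: odd, count = (-12)-3 = -15; b=37
n=2: not odd, count = (-15)-1 = -16; b=39
count-b = (-16)-39 = -55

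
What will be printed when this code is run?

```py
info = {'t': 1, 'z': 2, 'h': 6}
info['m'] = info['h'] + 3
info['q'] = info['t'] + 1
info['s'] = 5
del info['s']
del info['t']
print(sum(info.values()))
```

info['m'] = info['h']+3 = 9 → {'t': 1, 'z': 2, 'h': 6, 'm': 9}
info['q'] = info['t']+1 = 2 → {'t': 1, 'z': 2, 'h': 6, 'm': 9, 'q': 2}
info['s'] = 5 → {'t': 1, 'z': 2, 'h': 6, 'm': 9, 'q': 2, 's': 5}
del 's' → {'t': 1, 'z': 2, 'h': 6, 'm': 9, 'q': 2}
del 't' → {'z': 2, 'h': 6, 'm': 9, 'q': 2}
sum of values = 19

19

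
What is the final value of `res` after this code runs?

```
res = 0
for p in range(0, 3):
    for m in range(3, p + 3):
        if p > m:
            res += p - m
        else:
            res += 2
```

6

p=1,m=3: not 1>3, res = 0+2 = 2
p=2,m=3: not 2>3, res = 2+2 = 4
p=2,m=4: not 2>4, res = 4+2 = 6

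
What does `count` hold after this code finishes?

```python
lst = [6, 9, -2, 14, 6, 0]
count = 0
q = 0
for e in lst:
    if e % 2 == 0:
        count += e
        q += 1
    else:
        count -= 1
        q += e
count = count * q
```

322

e=6: even, count = 0+6 = 6; q=1
e=9: not even, count = 6-1 = 5; q=10
e=-2: even, count = 5+(-2) = 3; q=11
e=14: even, count = 3+14 = 17; q=12
e=6: even, count = 17+6 = 23; q=13
e=0: even, count = 23+0 = 23; q=14
count*q = 23*14 = 322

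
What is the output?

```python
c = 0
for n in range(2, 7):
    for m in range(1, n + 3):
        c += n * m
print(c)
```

n=2,m=1: c = 0+2 = 2
n=2,m=2: c = 2+4 = 6
n=2,m=3: c = 6+6 = 12
n=2,m=4: c = 12+8 = 20
n=3,m=1: c = 20+3 = 23
n=3,m=2: c = 23+6 = 29
n=3,m=3: c = 29+9 = 38
n=3,m=4: c = 38+12 = 50
n=3,m=5: c = 50+15 = 65
n=4,m=1: c = 65+4 = 69
n=4,m=2: c = 69+8 = 77
n=4,m=3: c = 77+12 = 89
n=4,m=4: c = 89+16 = 105
n=4,m=5: c = 105+20 = 125
n=4,m=6: c = 125+24 = 149
n=5,m=1: c = 149+5 = 154
n=5,m=2: c = 154+10 = 164
n=5,m=3: c = 164+15 = 179
n=5,m=4: c = 179+20 = 199
n=5,m=5: c = 199+25 = 224
n=5,m=6: c = 224+30 = 254
n=5,m=7: c = 254+35 = 289
n=6,m=1: c = 289+6 = 295
n=6,m=2: c = 295+12 = 307
n=6,m=3: c = 307+18 = 325
n=6,m=4: c = 325+24 = 349
n=6,m=5: c = 349+30 = 379
n=6,m=6: c = 379+36 = 415
n=6,m=7: c = 415+42 = 457
n=6,m=8: c = 457+48 = 505

505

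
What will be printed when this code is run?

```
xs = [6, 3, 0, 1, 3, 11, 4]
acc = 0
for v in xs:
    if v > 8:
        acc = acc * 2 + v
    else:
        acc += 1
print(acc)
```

22

v=6: not >8, acc = 0+1 = 1
v=3: not >8, acc = 1+1 = 2
v=0: not >8, acc = 2+1 = 3
v=1: not >8, acc = 3+1 = 4
v=3: not >8, acc = 4+1 = 5
v=11: >8, acc = 5*2+11 = 21
v=4: not >8, acc = 21+1 = 22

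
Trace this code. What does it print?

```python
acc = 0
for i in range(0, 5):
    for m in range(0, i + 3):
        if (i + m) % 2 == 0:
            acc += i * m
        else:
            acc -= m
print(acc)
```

69

i=0,m=0: even sum, acc = 0+0 = 0
i=0,m=1: odd sum, acc = 0-1 = -1
i=0,m=2: even sum, acc = (-1)+0 = -1
i=1,m=0: odd sum, acc = (-1)-0 = -1
i=1,m=1: even sum, acc = (-1)+1 = 0
i=1,m=2: odd sum, acc = 0-2 = -2
i=1,m=3: even sum, acc = (-2)+3 = 1
i=2,m=0: even sum, acc = 1+0 = 1
i=2,m=1: odd sum, acc = 1-1 = 0
i=2,m=2: even sum, acc = 0+4 = 4
i=2,m=3: odd sum, acc = 4-3 = 1
i=2,m=4: even sum, acc = 1+8 = 9
i=3,m=0: odd sum, acc = 9-0 = 9
i=3,m=1: even sum, acc = 9+3 = 12
i=3,m=2: odd sum, acc = 12-2 = 10
i=3,m=3: even sum, acc = 10+9 = 19
i=3,m=4: odd sum, acc = 19-4 = 15
i=3,m=5: even sum, acc = 15+15 = 30
i=4,m=0: even sum, acc = 30+0 = 30
i=4,m=1: odd sum, acc = 30-1 = 29
i=4,m=2: even sum, acc = 29+8 = 37
i=4,m=3: odd sum, acc = 37-3 = 34
i=4,m=4: even sum, acc = 34+16 = 50
i=4,m=5: odd sum, acc = 50-5 = 45
i=4,m=6: even sum, acc = 45+24 = 69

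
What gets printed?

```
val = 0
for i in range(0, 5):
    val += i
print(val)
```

10

i=0: val = 0+0 = 0
i=1: val = 0+1 = 1
i=2: val = 1+2 = 3
i=3: val = 3+3 = 6
i=4: val = 6+4 = 10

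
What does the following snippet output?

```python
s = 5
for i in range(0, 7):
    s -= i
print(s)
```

-16

i=0: s = 5-0 = 5
i=1: s = 5-1 = 4
i=2: s = 4-2 = 2
i=3: s = 2-3 = -1
i=4: s = (-1)-4 = -5
i=5: s = (-5)-5 = -10
i=6: s = (-10)-6 = -16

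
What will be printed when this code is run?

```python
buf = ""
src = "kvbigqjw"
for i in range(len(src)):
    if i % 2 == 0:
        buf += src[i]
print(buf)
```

i=0: add 'k' → 'k'
i=1: skip
i=2: add 'b' → 'kb'
i=3: skip
i=4: add 'g' → 'kbg'
i=5: skip
i=6: add 'j' → 'kbgj'
i=7: skip

kbgj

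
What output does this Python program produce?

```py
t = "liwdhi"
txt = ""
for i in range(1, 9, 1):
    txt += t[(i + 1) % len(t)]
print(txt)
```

wdhiliwd

i=1: add t[2]='w' → 'w'
i=2: add t[3]='d' → 'wd'
i=3: add t[4]='h' → 'wdh'
i=4: add t[5]='i' → 'wdhi'
i=5: add t[0]='l' → 'wdhil'
i=6: add t[1]='i' → 'wdhili'
i=7: add t[2]='w' → 'wdhiliw'
i=8: add t[3]='d' → 'wdhiliwd'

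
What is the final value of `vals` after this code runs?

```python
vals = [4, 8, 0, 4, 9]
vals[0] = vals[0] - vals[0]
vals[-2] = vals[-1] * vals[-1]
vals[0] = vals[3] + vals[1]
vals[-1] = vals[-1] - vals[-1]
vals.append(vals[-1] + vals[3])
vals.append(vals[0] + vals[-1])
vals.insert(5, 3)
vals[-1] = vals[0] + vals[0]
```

vals[0] = vals[0]-vals[0] = 4-4 = 0 → [0, 8, 0, 4, 9]
vals[-2] = vals[-1]*vals[-1] = 9*9 = 81 → [0, 8, 0, 81, 9]
vals[0] = vals[3]+vals[1] = 81+8 = 89 → [89, 8, 0, 81, 9]
vals[-1] = vals[-1]-vals[-1] = 9-9 = 0 → [89, 8, 0, 81, 0]
append vals[-1]+vals[3] = 0+81 = 81 → [89, 8, 0, 81, 0, 81]
append vals[0]+vals[-1] = 89+81 = 170 → [89, 8, 0, 81, 0, 81, 170]
insert 3 at 5 → [89, 8, 0, 81, 0, 3, 81, 170]
vals[-1] = vals[0]+vals[0] = 89+89 = 178 → [89, 8, 0, 81, 0, 3, 81, 178]

[89, 8, 0, 81, 0, 3, 81, 178]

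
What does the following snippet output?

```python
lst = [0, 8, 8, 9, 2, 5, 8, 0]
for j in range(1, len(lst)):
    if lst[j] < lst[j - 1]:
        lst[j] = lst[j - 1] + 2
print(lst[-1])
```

17

j=1: 8>=0, unchanged → [0, 8, 8, 9, 2, 5, 8, 0]
j=2: 8>=8, unchanged → [0, 8, 8, 9, 2, 5, 8, 0]
j=3: 9>=8, unchanged → [0, 8, 8, 9, 2, 5, 8, 0]
j=4: 2<9, lst[4] = 9+2 = 11 → [0, 8, 8, 9, 11, 5, 8, 0]
j=5: 5<11, lst[5] = 11+2 = 13 → [0, 8, 8, 9, 11, 13, 8, 0]
j=6: 8<13, lst[6] = 13+2 = 15 → [0, 8, 8, 9, 11, 13, 15, 0]
j=7: 0<15, lst[7] = 15+2 = 17 → [0, 8, 8, 9, 11, 13, 15, 17]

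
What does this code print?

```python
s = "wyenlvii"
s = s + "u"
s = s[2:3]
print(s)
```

e

+ 'u' → 'wyenlviiu'
slice [2:3] → 'e'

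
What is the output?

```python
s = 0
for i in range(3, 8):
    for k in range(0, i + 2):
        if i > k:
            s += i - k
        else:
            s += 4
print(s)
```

120

i=3,k=0: 3>0, s = 0+3 = 3
i=3,k=1: 3>1, s = 3+2 = 5
i=3,k=2: 3>2, s = 5+1 = 6
i=3,k=3: not 3>3, s = 6+4 = 10
i=3,k=4: not 3>4, s = 10+4 = 14
i=4,k=0: 4>0, s = 14+4 = 18
i=4,k=1: 4>1, s = 18+3 = 21
i=4,k=2: 4>2, s = 21+2 = 23
i=4,k=3: 4>3, s = 23+1 = 24
i=4,k=4: not 4>4, s = 24+4 = 28
i=4,k=5: not 4>5, s = 28+4 = 32
i=5,k=0: 5>0, s = 32+5 = 37
i=5,k=1: 5>1, s = 37+4 = 41
i=5,k=2: 5>2, s = 41+3 = 44
i=5,k=3: 5>3, s = 44+2 = 46
i=5,k=4: 5>4, s = 46+1 = 47
i=5,k=5: not 5>5, s = 47+4 = 51
i=5,k=6: not 5>6, s = 51+4 = 55
i=6,k=0: 6>0, s = 55+6 = 61
i=6,k=1: 6>1, s = 61+5 = 66
i=6,k=2: 6>2, s = 66+4 = 70
i=6,k=3: 6>3, s = 70+3 = 73
i=6,k=4: 6>4, s = 73+2 = 75
i=6,k=5: 6>5, s = 75+1 = 76
i=6,k=6: not 6>6, s = 76+4 = 80
i=6,k=7: not 6>7, s = 80+4 = 84
i=7,k=0: 7>0, s = 84+7 = 91
i=7,k=1: 7>1, s = 91+6 = 97
i=7,k=2: 7>2, s = 97+5 = 102
i=7,k=3: 7>3, s = 102+4 = 106
i=7,k=4: 7>4, s = 106+3 = 109
i=7,k=5: 7>5, s = 109+2 = 111
i=7,k=6: 7>6, s = 111+1 = 112
i=7,k=7: not 7>7, s = 112+4 = 116
i=7,k=8: not 7>8, s = 116+4 = 120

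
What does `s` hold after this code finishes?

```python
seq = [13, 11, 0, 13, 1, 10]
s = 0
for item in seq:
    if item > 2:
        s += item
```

item=13: >2, s = 0+13 = 13
item=11: >2, s = 13+11 = 24
item=0: not >2
item=13: >2, s = 24+13 = 37
item=1: not >2
item=10: >2, s = 37+10 = 47

47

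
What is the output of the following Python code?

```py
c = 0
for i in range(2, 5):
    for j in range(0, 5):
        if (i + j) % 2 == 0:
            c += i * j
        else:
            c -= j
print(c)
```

i=2,j=0: even sum, c = 0+0 = 0
i=2,j=1: odd sum, c = 0-1 = -1
i=2,j=2: even sum, c = (-1)+4 = 3
i=2,j=3: odd sum, c = 3-3 = 0
i=2,j=4: even sum, c = 0+8 = 8
i=3,j=0: odd sum, c = 8-0 = 8
i=3,j=1: even sum, c = 8+3 = 11
i=3,j=2: odd sum, c = 11-2 = 9
i=3,j=3: even sum, c = 9+9 = 18
i=3,j=4: odd sum, c = 18-4 = 14
i=4,j=0: even sum, c = 14+0 = 14
i=4,j=1: odd sum, c = 14-1 = 13
i=4,j=2: even sum, c = 13+8 = 21
i=4,j=3: odd sum, c = 21-3 = 18
i=4,j=4: even sum, c = 18+16 = 34

34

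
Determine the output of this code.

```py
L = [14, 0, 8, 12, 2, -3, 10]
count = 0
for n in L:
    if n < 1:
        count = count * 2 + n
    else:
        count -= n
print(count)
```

n=14: not <1, count = 0-14 = -14
n=0: <1, count = (-14)*2+0 = -28
n=8: not <1, count = (-28)-8 = -36
n=12: not <1, count = (-36)-12 = -48
n=2: not <1, count = (-48)-2 = -50
n=-3: <1, count = (-50)*2+(-3) = -103
n=10: not <1, count = (-103)-10 = -113

-113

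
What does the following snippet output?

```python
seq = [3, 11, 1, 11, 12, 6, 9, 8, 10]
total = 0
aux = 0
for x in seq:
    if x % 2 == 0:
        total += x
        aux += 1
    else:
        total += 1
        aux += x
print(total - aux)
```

2

x=3: not even, total = 0+1 = 1; aux=3
x=11: not even, total = 1+1 = 2; aux=14
x=1: not even, total = 2+1 = 3; aux=15
x=11: not even, total = 3+1 = 4; aux=26
x=12: even, total = 4+12 = 16; aux=27
x=6: even, total = 16+6 = 22; aux=28
x=9: not even, total = 22+1 = 23; aux=37
x=8: even, total = 23+8 = 31; aux=38
x=10: even, total = 31+10 = 41; aux=39
total-aux = 41-39 = 2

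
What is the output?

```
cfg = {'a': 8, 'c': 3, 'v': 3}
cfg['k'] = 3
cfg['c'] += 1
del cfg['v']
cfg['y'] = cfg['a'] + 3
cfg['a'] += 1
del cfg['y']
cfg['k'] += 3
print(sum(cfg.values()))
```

19

cfg['k'] = 3 → {'a': 8, 'c': 3, 'v': 3, 'k': 3}
cfg['c'] = 3+1 = 4 → {'a': 8, 'c': 4, 'v': 3, 'k': 3}
del 'v' → {'a': 8, 'c': 4, 'k': 3}
cfg['y'] = cfg['a']+3 = 11 → {'a': 8, 'c': 4, 'k': 3, 'y': 11}
cfg['a'] = 8+1 = 9 → {'a': 9, 'c': 4, 'k': 3, 'y': 11}
del 'y' → {'a': 9, 'c': 4, 'k': 3}
cfg['k'] = 3+3 = 6 → {'a': 9, 'c': 4, 'k': 6}
sum of values = 19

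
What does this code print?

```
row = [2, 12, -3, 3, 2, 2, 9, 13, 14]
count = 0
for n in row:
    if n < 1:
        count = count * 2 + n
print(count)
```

n=2: not <1
n=12: not <1
n=-3: <1, count = 0*2+(-3) = -3
n=3: not <1
n=2: not <1
n=2: not <1
n=9: not <1
n=13: not <1
n=14: not <1

-3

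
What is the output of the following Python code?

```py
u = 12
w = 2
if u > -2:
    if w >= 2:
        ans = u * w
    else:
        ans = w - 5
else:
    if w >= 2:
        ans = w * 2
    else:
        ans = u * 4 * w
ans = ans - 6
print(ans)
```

u=12, w=2
u > -2 is True; w >= 2 is True
→ ans = u * w = 24
ans = 24-6 = 18

18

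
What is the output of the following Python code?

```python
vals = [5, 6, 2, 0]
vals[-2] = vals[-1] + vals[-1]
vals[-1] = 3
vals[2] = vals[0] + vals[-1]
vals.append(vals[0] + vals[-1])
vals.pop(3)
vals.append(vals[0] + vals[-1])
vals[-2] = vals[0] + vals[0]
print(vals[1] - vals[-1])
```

vals[-2] = vals[-1]+vals[-1] = 0+0 = 0 → [5, 6, 0, 0]
vals[-1] = 3 → [5, 6, 0, 3]
vals[2] = vals[0]+vals[-1] = 5+3 = 8 → [5, 6, 8, 3]
append vals[0]+vals[-1] = 5+3 = 8 → [5, 6, 8, 3, 8]
pop(3) removes 3 → [5, 6, 8, 8]
append vals[0]+vals[-1] = 5+8 = 13 → [5, 6, 8, 8, 13]
vals[-2] = vals[0]+vals[0] = 5+5 = 10 → [5, 6, 8, 10, 13]
vals[1]-vals[-1] = 6-13 = -7

-7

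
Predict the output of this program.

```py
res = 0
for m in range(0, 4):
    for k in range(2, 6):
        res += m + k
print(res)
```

m=0,k=2: res = 0+2 = 2
m=0,k=3: res = 2+3 = 5
m=0,k=4: res = 5+4 = 9
m=0,k=5: res = 9+5 = 14
m=1,k=2: res = 14+3 = 17
m=1,k=3: res = 17+4 = 21
m=1,k=4: res = 21+5 = 26
m=1,k=5: res = 26+6 = 32
m=2,k=2: res = 32+4 = 36
m=2,k=3: res = 36+5 = 41
m=2,k=4: res = 41+6 = 47
m=2,k=5: res = 47+7 = 54
m=3,k=2: res = 54+5 = 59
m=3,k=3: res = 59+6 = 65
m=3,k=4: res = 65+7 = 72
m=3,k=5: res = 72+8 = 80

80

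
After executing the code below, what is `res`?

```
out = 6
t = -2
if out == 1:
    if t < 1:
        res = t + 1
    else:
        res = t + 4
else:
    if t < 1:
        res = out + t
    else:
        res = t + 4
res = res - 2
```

2

out=6, t=-2
out == 1 is False; t < 1 is True
→ res = out + t = 4
res = 4-2 = 2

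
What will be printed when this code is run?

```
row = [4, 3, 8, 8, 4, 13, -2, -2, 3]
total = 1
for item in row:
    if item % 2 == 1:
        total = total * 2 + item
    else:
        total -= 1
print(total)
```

item=4: not odd, total = 1-1 = 0
item=3: odd, total = 0*2+3 = 3
item=8: not odd, total = 3-1 = 2
item=8: not odd, total = 2-1 = 1
item=4: not odd, total = 1-1 = 0
item=13: odd, total = 0*2+13 = 13
item=-2: not odd, total = 13-1 = 12
item=-2: not odd, total = 12-1 = 11
item=3: odd, total = 11*2+3 = 25

25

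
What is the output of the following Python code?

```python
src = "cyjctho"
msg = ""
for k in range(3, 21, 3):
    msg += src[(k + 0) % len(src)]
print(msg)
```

k=3: add src[3]='c' → 'c'
k=6: add src[6]='o' → 'co'
k=9: add src[2]='j' → 'coj'
k=12: add src[5]='h' → 'cojh'
k=15: add src[1]='y' → 'cojhy'
k=18: add src[4]='t' → 'cojhyt'

cojhyt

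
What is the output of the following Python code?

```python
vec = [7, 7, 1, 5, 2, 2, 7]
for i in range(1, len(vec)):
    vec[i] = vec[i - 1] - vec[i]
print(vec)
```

i=1: vec[1] = 7-7 = 0 → [7, 0, 1, 5, 2, 2, 7]
i=2: vec[2] = 0-1 = -1 → [7, 0, -1, 5, 2, 2, 7]
i=3: vec[3] = (-1)-5 = -6 → [7, 0, -1, -6, 2, 2, 7]
i=4: vec[4] = (-6)-2 = -8 → [7, 0, -1, -6, -8, 2, 7]
i=5: vec[5] = (-8)-2 = -10 → [7, 0, -1, -6, -8, -10, 7]
i=6: vec[6] = (-10)-7 = -17 → [7, 0, -1, -6, -8, -10, -17]

[7, 0, -1, -6, -8, -10, -17]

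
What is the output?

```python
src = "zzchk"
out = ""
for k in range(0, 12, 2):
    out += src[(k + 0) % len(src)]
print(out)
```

k=0: add src[0]='z' → 'z'
k=2: add src[2]='c' → 'zc'
k=4: add src[4]='k' → 'zck'
k=6: add src[1]='z' → 'zckz'
k=8: add src[3]='h' → 'zckzh'
k=10: add src[0]='z' → 'zckzhz'

zckzhz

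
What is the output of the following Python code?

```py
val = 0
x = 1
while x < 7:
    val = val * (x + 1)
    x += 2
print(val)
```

0

x=1: val = 0*2 = 0
x=3: val = 0*4 = 0
x=5: val = 0*6 = 0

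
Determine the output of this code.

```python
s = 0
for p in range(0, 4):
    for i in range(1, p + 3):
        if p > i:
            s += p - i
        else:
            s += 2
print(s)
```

p=0,i=1: not 0>1, s = 0+2 = 2
p=0,i=2: not 0>2, s = 2+2 = 4
p=1,i=1: not 1>1, s = 4+2 = 6
p=1,i=2: not 1>2, s = 6+2 = 8
p=1,i=3: not 1>3, s = 8+2 = 10
p=2,i=1: 2>1, s = 10+1 = 11
p=2,i=2: not 2>2, s = 11+2 = 13
p=2,i=3: not 2>3, s = 13+2 = 15
p=2,i=4: not 2>4, s = 15+2 = 17
p=3,i=1: 3>1, s = 17+2 = 19
p=3,i=2: 3>2, s = 19+1 = 20
p=3,i=3: not 3>3, s = 20+2 = 22
p=3,i=4: not 3>4, s = 22+2 = 24
p=3,i=5: not 3>5, s = 24+2 = 26

26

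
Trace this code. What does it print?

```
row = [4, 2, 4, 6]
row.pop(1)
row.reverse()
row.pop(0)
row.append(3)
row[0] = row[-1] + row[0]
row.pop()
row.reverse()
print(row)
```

pop(1) removes 2 → [4, 4, 6]
reverse → [6, 4, 4]
pop(0) removes 6 → [4, 4]
append 3 → [4, 4, 3]
row[0] = row[-1]+row[0] = 3+4 = 7 → [7, 4, 3]
pop() removes 3 → [7, 4]
reverse → [4, 7]

[4, 7]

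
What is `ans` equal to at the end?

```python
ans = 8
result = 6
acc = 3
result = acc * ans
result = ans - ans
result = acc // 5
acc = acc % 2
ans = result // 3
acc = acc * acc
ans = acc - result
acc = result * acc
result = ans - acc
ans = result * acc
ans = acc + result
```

result = 3*8 = 24
result = 8-8 = 0
result = 3//5 = 0
acc = 3%2 = 1
ans = 0//3 = 0
acc = 1*1 = 1
ans = 1-0 = 1
acc = 0*1 = 0
result = 1-0 = 1
ans = 1*0 = 0
ans = 0+1 = 1

1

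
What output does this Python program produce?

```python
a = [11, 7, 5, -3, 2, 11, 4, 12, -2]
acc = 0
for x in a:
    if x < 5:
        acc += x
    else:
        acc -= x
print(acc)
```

-45

x=11: not <5, acc = 0-11 = -11
x=7: not <5, acc = (-11)-7 = -18
x=5: not <5, acc = (-18)-5 = -23
x=-3: <5, acc = (-23)+(-3) = -26
x=2: <5, acc = (-26)+2 = -24
x=11: not <5, acc = (-24)-11 = -35
x=4: <5, acc = (-35)+4 = -31
x=12: not <5, acc = (-31)-12 = -43
x=-2: <5, acc = (-43)+(-2) = -45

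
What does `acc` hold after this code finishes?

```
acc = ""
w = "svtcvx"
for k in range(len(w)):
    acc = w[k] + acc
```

'xvctvs'

k=0: prepend 's' → 's'
k=1: prepend 'v' → 'vs'
k=2: prepend 't' → 'tvs'
k=3: prepend 'c' → 'ctvs'
k=4: prepend 'v' → 'vctvs'
k=5: prepend 'x' → 'xvctvs'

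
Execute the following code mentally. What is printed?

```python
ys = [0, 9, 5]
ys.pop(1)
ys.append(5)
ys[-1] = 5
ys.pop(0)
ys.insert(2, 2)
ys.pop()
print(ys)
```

pop(1) removes 9 → [0, 5]
append 5 → [0, 5, 5]
ys[-1] = 5 → [0, 5, 5]
pop(0) removes 0 → [5, 5]
insert 2 at 2 → [5, 5, 2]
pop() removes 2 → [5, 5]

[5, 5]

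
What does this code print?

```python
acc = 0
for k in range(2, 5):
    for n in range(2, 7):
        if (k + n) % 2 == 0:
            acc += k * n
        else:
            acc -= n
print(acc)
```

68

k=2,n=2: even sum, acc = 0+4 = 4
k=2,n=3: odd sum, acc = 4-3 = 1
k=2,n=4: even sum, acc = 1+8 = 9
k=2,n=5: odd sum, acc = 9-5 = 4
k=2,n=6: even sum, acc = 4+12 = 16
k=3,n=2: odd sum, acc = 16-2 = 14
k=3,n=3: even sum, acc = 14+9 = 23
k=3,n=4: odd sum, acc = 23-4 = 19
k=3,n=5: even sum, acc = 19+15 = 34
k=3,n=6: odd sum, acc = 34-6 = 28
k=4,n=2: even sum, acc = 28+8 = 36
k=4,n=3: odd sum, acc = 36-3 = 33
k=4,n=4: even sum, acc = 33+16 = 49
k=4,n=5: odd sum, acc = 49-5 = 44
k=4,n=6: even sum, acc = 44+24 = 68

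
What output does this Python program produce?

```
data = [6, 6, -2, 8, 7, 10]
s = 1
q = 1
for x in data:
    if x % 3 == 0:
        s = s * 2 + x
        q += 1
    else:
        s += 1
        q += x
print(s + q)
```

x=6: %3==0, s = 1*2+6 = 8; q=2
x=6: %3==0, s = 8*2+6 = 22; q=3
x=-2: not %3==0, s = 22+1 = 23; q=1
x=8: not %3==0, s = 23+1 = 24; q=9
x=7: not %3==0, s = 24+1 = 25; q=16
x=10: not %3==0, s = 25+1 = 26; q=26
s+q = 26+26 = 52

52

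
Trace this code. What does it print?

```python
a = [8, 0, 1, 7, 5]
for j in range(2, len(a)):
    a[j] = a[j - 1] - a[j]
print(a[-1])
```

-13

j=2: a[2] = 0-1 = -1 → [8, 0, -1, 7, 5]
j=3: a[3] = (-1)-7 = -8 → [8, 0, -1, -8, 5]
j=4: a[4] = (-8)-5 = -13 → [8, 0, -1, -8, -13]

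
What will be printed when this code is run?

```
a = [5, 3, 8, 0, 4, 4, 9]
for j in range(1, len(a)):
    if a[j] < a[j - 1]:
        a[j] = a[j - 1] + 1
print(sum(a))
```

j=1: 3<5, a[1] = 5+1 = 6 → [5, 6, 8, 0, 4, 4, 9]
j=2: 8>=6, unchanged → [5, 6, 8, 0, 4, 4, 9]
j=3: 0<8, a[3] = 8+1 = 9 → [5, 6, 8, 9, 4, 4, 9]
j=4: 4<9, a[4] = 9+1 = 10 → [5, 6, 8, 9, 10, 4, 9]
j=5: 4<10, a[5] = 10+1 = 11 → [5, 6, 8, 9, 10, 11, 9]
j=6: 9<11, a[6] = 11+1 = 12 → [5, 6, 8, 9, 10, 11, 12]
sum = 61

61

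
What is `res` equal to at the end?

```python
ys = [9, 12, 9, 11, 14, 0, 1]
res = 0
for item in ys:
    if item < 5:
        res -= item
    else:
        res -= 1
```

item=9: not <5, res = 0-1 = -1
item=12: not <5, res = (-1)-1 = -2
item=9: not <5, res = (-2)-1 = -3
item=11: not <5, res = (-3)-1 = -4
item=14: not <5, res = (-4)-1 = -5
item=0: <5, res = (-5)-0 = -5
item=1: <5, res = (-5)-1 = -6

-6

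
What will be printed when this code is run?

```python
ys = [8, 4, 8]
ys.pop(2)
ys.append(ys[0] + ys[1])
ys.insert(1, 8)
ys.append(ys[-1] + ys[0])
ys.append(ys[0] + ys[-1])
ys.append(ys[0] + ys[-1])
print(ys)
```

pop(2) removes 8 → [8, 4]
append ys[0]+ys[1] = 8+4 = 12 → [8, 4, 12]
insert 8 at 1 → [8, 8, 4, 12]
append ys[-1]+ys[0] = 12+8 = 20 → [8, 8, 4, 12, 20]
append ys[0]+ys[-1] = 8+20 = 28 → [8, 8, 4, 12, 20, 28]
append ys[0]+ys[-1] = 8+28 = 36 → [8, 8, 4, 12, 20, 28, 36]

[8, 8, 4, 12, 20, 28, 36]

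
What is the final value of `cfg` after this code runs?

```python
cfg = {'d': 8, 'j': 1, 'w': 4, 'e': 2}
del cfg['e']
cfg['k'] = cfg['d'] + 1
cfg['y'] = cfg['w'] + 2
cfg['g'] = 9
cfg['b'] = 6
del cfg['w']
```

del 'e' → {'d': 8, 'j': 1, 'w': 4}
cfg['k'] = cfg['d']+1 = 9 → {'d': 8, 'j': 1, 'w': 4, 'k': 9}
cfg['y'] = cfg['w']+2 = 6 → {'d': 8, 'j': 1, 'w': 4, 'k': 9, 'y': 6}
cfg['g'] = 9 → {'d': 8, 'j': 1, 'w': 4, 'k': 9, 'y': 6, 'g': 9}
cfg['b'] = 6 → {'d': 8, 'j': 1, 'w': 4, 'k': 9, 'y': 6, 'g': 9, 'b': 6}
del 'w' → {'d': 8, 'j': 1, 'k': 9, 'y': 6, 'g': 9, 'b': 6}

{'d': 8, 'j': 1, 'k': 9, 'y': 6, 'g': 9, 'b': 6}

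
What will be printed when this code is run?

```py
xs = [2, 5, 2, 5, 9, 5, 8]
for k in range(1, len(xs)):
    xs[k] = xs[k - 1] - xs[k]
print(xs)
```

k=1: xs[1] = 2-5 = -3 → [2, -3, 2, 5, 9, 5, 8]
k=2: xs[2] = (-3)-2 = -5 → [2, -3, -5, 5, 9, 5, 8]
k=3: xs[3] = (-5)-5 = -10 → [2, -3, -5, -10, 9, 5, 8]
k=4: xs[4] = (-10)-9 = -19 → [2, -3, -5, -10, -19, 5, 8]
k=5: xs[5] = (-19)-5 = -24 → [2, -3, -5, -10, -19, -24, 8]
k=6: xs[6] = (-24)-8 = -32 → [2, -3, -5, -10, -19, -24, -32]

[2, -3, -5, -10, -19, -24, -32]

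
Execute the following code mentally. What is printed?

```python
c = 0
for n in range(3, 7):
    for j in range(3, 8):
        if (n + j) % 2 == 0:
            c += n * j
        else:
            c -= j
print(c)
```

n=3,j=3: even sum, c = 0+9 = 9
n=3,j=4: odd sum, c = 9-4 = 5
n=3,j=5: even sum, c = 5+15 = 20
n=3,j=6: odd sum, c = 20-6 = 14
n=3,j=7: even sum, c = 14+21 = 35
n=4,j=3: odd sum, c = 35-3 = 32
n=4,j=4: even sum, c = 32+16 = 48
n=4,j=5: odd sum, c = 48-5 = 43
n=4,j=6: even sum, c = 43+24 = 67
n=4,j=7: odd sum, c = 67-7 = 60
n=5,j=3: even sum, c = 60+15 = 75
n=5,j=4: odd sum, c = 75-4 = 71
n=5,j=5: even sum, c = 71+25 = 96
n=5,j=6: odd sum, c = 96-6 = 90
n=5,j=7: even sum, c = 90+35 = 125
n=6,j=3: odd sum, c = 125-3 = 122
n=6,j=4: even sum, c = 122+24 = 146
n=6,j=5: odd sum, c = 146-5 = 141
n=6,j=6: even sum, c = 141+36 = 177
n=6,j=7: odd sum, c = 177-7 = 170

170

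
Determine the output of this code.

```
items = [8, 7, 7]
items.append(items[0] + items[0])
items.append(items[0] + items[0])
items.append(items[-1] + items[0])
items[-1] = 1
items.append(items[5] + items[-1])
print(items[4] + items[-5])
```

23

append items[0]+items[0] = 8+8 = 16 → [8, 7, 7, 16]
append items[0]+items[0] = 8+8 = 16 → [8, 7, 7, 16, 16]
append items[-1]+items[0] = 16+8 = 24 → [8, 7, 7, 16, 16, 24]
items[-1] = 1 → [8, 7, 7, 16, 16, 1]
append items[5]+items[-1] = 1+1 = 2 → [8, 7, 7, 16, 16, 1, 2]
items[4]+items[-5] = 16+7 = 23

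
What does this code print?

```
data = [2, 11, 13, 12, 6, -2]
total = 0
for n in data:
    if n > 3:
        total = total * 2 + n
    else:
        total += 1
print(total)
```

n=2: not >3, total = 0+1 = 1
n=11: >3, total = 1*2+11 = 13
n=13: >3, total = 13*2+13 = 39
n=12: >3, total = 39*2+12 = 90
n=6: >3, total = 90*2+6 = 186
n=-2: not >3, total = 186+1 = 187

187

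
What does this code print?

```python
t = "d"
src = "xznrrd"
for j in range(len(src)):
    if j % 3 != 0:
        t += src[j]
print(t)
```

dznrd

j=0: skip
j=1: add 'z' → 'dz'
j=2: add 'n' → 'dzn'
j=3: skip
j=4: add 'r' → 'dznr'
j=5: add 'd' → 'dznrd'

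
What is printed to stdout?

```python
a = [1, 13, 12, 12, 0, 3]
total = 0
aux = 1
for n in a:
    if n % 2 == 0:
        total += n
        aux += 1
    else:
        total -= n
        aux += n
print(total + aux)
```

n=1: not even, total = 0-1 = -1; aux=2
n=13: not even, total = (-1)-13 = -14; aux=15
n=12: even, total = (-14)+12 = -2; aux=16
n=12: even, total = (-2)+12 = 10; aux=17
n=0: even, total = 10+0 = 10; aux=18
n=3: not even, total = 10-3 = 7; aux=21
total+aux = 7+21 = 28

28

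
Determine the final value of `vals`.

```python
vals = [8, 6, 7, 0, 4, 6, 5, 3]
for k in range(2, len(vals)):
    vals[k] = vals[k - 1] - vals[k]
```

k=2: vals[2] = 6-7 = -1 → [8, 6, -1, 0, 4, 6, 5, 3]
k=3: vals[3] = (-1)-0 = -1 → [8, 6, -1, -1, 4, 6, 5, 3]
k=4: vals[4] = (-1)-4 = -5 → [8, 6, -1, -1, -5, 6, 5, 3]
k=5: vals[5] = (-5)-6 = -11 → [8, 6, -1, -1, -5, -11, 5, 3]
k=6: vals[6] = (-11)-5 = -16 → [8, 6, -1, -1, -5, -11, -16, 3]
k=7: vals[7] = (-16)-3 = -19 → [8, 6, -1, -1, -5, -11, -16, -19]

[8, 6, -1, -1, -5, -11, -16, -19]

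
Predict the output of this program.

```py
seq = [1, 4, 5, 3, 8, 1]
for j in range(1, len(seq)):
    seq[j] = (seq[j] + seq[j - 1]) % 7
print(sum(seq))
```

16

j=1: seq[1] = (4+1)%7 = 5 → [1, 5, 5, 3, 8, 1]
j=2: seq[2] = (5+5)%7 = 3 → [1, 5, 3, 3, 8, 1]
j=3: seq[3] = (3+3)%7 = 6 → [1, 5, 3, 6, 8, 1]
j=4: seq[4] = (8+6)%7 = 0 → [1, 5, 3, 6, 0, 1]
j=5: seq[5] = (1+0)%7 = 1 → [1, 5, 3, 6, 0, 1]
sum = 16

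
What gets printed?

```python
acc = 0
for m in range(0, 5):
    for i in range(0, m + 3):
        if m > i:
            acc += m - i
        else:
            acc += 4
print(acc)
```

80

m=0,i=0: not 0>0, acc = 0+4 = 4
m=0,i=1: not 0>1, acc = 4+4 = 8
m=0,i=2: not 0>2, acc = 8+4 = 12
m=1,i=0: 1>0, acc = 12+1 = 13
m=1,i=1: not 1>1, acc = 13+4 = 17
m=1,i=2: not 1>2, acc = 17+4 = 21
m=1,i=3: not 1>3, acc = 21+4 = 25
m=2,i=0: 2>0, acc = 25+2 = 27
m=2,i=1: 2>1, acc = 27+1 = 28
m=2,i=2: not 2>2, acc = 28+4 = 32
m=2,i=3: not 2>3, acc = 32+4 = 36
m=2,i=4: not 2>4, acc = 36+4 = 40
m=3,i=0: 3>0, acc = 40+3 = 43
m=3,i=1: 3>1, acc = 43+2 = 45
m=3,i=2: 3>2, acc = 45+1 = 46
m=3,i=3: not 3>3, acc = 46+4 = 50
m=3,i=4: not 3>4, acc = 50+4 = 54
m=3,i=5: not 3>5, acc = 54+4 = 58
m=4,i=0: 4>0, acc = 58+4 = 62
m=4,i=1: 4>1, acc = 62+3 = 65
m=4,i=2: 4>2, acc = 65+2 = 67
m=4,i=3: 4>3, acc = 67+1 = 68
m=4,i=4: not 4>4, acc = 68+4 = 72
m=4,i=5: not 4>5, acc = 72+4 = 76
m=4,i=6: not 4>6, acc = 76+4 = 80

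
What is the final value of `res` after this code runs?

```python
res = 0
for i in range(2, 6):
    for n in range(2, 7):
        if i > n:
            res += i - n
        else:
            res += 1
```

i=2,n=2: not 2>2, res = 0+1 = 1
i=2,n=3: not 2>3, res = 1+1 = 2
i=2,n=4: not 2>4, res = 2+1 = 3
i=2,n=5: not 2>5, res = 3+1 = 4
i=2,n=6: not 2>6, res = 4+1 = 5
i=3,n=2: 3>2, res = 5+1 = 6
i=3,n=3: not 3>3, res = 6+1 = 7
i=3,n=4: not 3>4, res = 7+1 = 8
i=3,n=5: not 3>5, res = 8+1 = 9
i=3,n=6: not 3>6, res = 9+1 = 10
i=4,n=2: 4>2, res = 10+2 = 12
i=4,n=3: 4>3, res = 12+1 = 13
i=4,n=4: not 4>4, res = 13+1 = 14
i=4,n=5: not 4>5, res = 14+1 = 15
i=4,n=6: not 4>6, res = 15+1 = 16
i=5,n=2: 5>2, res = 16+3 = 19
i=5,n=3: 5>3, res = 19+2 = 21
i=5,n=4: 5>4, res = 21+1 = 22
i=5,n=5: not 5>5, res = 22+1 = 23
i=5,n=6: not 5>6, res = 23+1 = 24

24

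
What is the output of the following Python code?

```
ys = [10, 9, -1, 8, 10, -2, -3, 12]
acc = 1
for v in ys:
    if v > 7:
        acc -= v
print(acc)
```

-48

v=10: >7, acc = 1-10 = -9
v=9: >7, acc = (-9)-9 = -18
v=-1: not >7
v=8: >7, acc = (-18)-8 = -26
v=10: >7, acc = (-26)-10 = -36
v=-2: not >7
v=-3: not >7
v=12: >7, acc = (-36)-12 = -48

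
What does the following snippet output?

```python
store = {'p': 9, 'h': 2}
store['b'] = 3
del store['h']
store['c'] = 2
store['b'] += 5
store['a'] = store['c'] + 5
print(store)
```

store['b'] = 3 → {'p': 9, 'h': 2, 'b': 3}
del 'h' → {'p': 9, 'b': 3}
store['c'] = 2 → {'p': 9, 'b': 3, 'c': 2}
store['b'] = 3+5 = 8 → {'p': 9, 'b': 8, 'c': 2}
store['a'] = store['c']+5 = 7 → {'p': 9, 'b': 8, 'c': 2, 'a': 7}

{'p': 9, 'b': 8, 'c': 2, 'a': 7}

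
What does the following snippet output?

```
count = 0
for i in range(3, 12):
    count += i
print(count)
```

63

i=3: count = 0+3 = 3
i=4: count = 3+4 = 7
i=5: count = 7+5 = 12
i=6: count = 12+6 = 18
i=7: count = 18+7 = 25
i=8: count = 25+8 = 33
i=9: count = 33+9 = 42
i=10: count = 42+10 = 52
i=11: count = 52+11 = 63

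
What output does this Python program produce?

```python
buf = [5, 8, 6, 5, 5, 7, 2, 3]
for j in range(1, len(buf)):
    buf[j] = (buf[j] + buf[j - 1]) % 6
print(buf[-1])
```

j=1: buf[1] = (8+5)%6 = 1 → [5, 1, 6, 5, 5, 7, 2, 3]
j=2: buf[2] = (6+1)%6 = 1 → [5, 1, 1, 5, 5, 7, 2, 3]
j=3: buf[3] = (5+1)%6 = 0 → [5, 1, 1, 0, 5, 7, 2, 3]
j=4: buf[4] = (5+0)%6 = 5 → [5, 1, 1, 0, 5, 7, 2, 3]
j=5: buf[5] = (7+5)%6 = 0 → [5, 1, 1, 0, 5, 0, 2, 3]
j=6: buf[6] = (2+0)%6 = 2 → [5, 1, 1, 0, 5, 0, 2, 3]
j=7: buf[7] = (3+2)%6 = 5 → [5, 1, 1, 0, 5, 0, 2, 5]

5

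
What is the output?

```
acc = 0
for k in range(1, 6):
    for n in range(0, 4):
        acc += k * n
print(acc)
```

k=1,n=0: acc = 0+0 = 0
k=1,n=1: acc = 0+1 = 1
k=1,n=2: acc = 1+2 = 3
k=1,n=3: acc = 3+3 = 6
k=2,n=0: acc = 6+0 = 6
k=2,n=1: acc = 6+2 = 8
k=2,n=2: acc = 8+4 = 12
k=2,n=3: acc = 12+6 = 18
k=3,n=0: acc = 18+0 = 18
k=3,n=1: acc = 18+3 = 21
k=3,n=2: acc = 21+6 = 27
k=3,n=3: acc = 27+9 = 36
k=4,n=0: acc = 36+0 = 36
k=4,n=1: acc = 36+4 = 40
k=4,n=2: acc = 40+8 = 48
k=4,n=3: acc = 48+12 = 60
k=5,n=0: acc = 60+0 = 60
k=5,n=1: acc = 60+5 = 65
k=5,n=2: acc = 65+10 = 75
k=5,n=3: acc = 75+15 = 90

90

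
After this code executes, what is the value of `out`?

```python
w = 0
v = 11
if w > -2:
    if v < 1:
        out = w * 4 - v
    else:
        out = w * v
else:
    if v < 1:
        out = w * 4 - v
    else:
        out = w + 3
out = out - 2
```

w=0, v=11
w > -2 is True; v < 1 is False
→ out = w * v = 0
out = 0-2 = -2

-2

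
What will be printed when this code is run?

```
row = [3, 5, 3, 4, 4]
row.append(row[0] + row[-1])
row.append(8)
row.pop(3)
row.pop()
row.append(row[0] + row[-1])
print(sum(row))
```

append row[0]+row[-1] = 3+4 = 7 → [3, 5, 3, 4, 4, 7]
append 8 → [3, 5, 3, 4, 4, 7, 8]
pop(3) removes 4 → [3, 5, 3, 4, 7, 8]
pop() removes 8 → [3, 5, 3, 4, 7]
append row[0]+row[-1] = 3+7 = 10 → [3, 5, 3, 4, 7, 10]
sum = 32

32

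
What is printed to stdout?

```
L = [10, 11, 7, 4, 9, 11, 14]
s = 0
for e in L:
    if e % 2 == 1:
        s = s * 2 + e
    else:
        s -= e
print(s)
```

-45

e=10: not odd, s = 0-10 = -10
e=11: odd, s = (-10)*2+11 = -9
e=7: odd, s = (-9)*2+7 = -11
e=4: not odd, s = (-11)-4 = -15
e=9: odd, s = (-15)*2+9 = -21
e=11: odd, s = (-21)*2+11 = -31
e=14: not odd, s = (-31)-14 = -45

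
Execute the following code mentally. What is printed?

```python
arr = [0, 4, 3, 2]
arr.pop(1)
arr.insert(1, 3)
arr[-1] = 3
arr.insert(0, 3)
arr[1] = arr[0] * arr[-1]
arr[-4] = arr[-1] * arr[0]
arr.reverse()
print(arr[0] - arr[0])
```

0

pop(1) removes 4 → [0, 3, 2]
insert 3 at 1 → [0, 3, 3, 2]
arr[-1] = 3 → [0, 3, 3, 3]
insert 3 at 0 → [3, 0, 3, 3, 3]
arr[1] = arr[0]*arr[-1] = 3*3 = 9 → [3, 9, 3, 3, 3]
arr[-4] = arr[-1]*arr[0] = 3*3 = 9 → [3, 9, 3, 3, 3]
reverse → [3, 3, 3, 9, 3]
arr[0]-arr[0] = 3-3 = 0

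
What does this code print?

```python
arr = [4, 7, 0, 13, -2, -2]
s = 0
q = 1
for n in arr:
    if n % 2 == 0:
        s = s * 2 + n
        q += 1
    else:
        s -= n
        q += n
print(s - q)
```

n=4: even, s = 0*2+4 = 4; q=2
n=7: not even, s = 4-7 = -3; q=9
n=0: even, s = (-3)*2+0 = -6; q=10
n=13: not even, s = (-6)-13 = -19; q=23
n=-2: even, s = (-19)*2+(-2) = -40; q=24
n=-2: even, s = (-40)*2+(-2) = -82; q=25
s-q = (-82)-25 = -107

-107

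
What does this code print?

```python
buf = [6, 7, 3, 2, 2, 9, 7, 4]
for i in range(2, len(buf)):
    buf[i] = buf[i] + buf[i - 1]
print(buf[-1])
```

i=2: buf[2] = 3+7 = 10 → [6, 7, 10, 2, 2, 9, 7, 4]
i=3: buf[3] = 2+10 = 12 → [6, 7, 10, 12, 2, 9, 7, 4]
i=4: buf[4] = 2+12 = 14 → [6, 7, 10, 12, 14, 9, 7, 4]
i=5: buf[5] = 9+14 = 23 → [6, 7, 10, 12, 14, 23, 7, 4]
i=6: buf[6] = 7+23 = 30 → [6, 7, 10, 12, 14, 23, 30, 4]
i=7: buf[7] = 4+30 = 34 → [6, 7, 10, 12, 14, 23, 30, 34]

34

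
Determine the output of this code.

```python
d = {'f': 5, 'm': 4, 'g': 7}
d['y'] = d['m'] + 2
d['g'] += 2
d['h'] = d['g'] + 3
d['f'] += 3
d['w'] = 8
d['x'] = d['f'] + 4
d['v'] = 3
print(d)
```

{'f': 8, 'm': 4, 'g': 9, 'y': 6, 'h': 12, 'w': 8, 'x': 12, 'v': 3}

d['y'] = d['m']+2 = 6 → {'f': 5, 'm': 4, 'g': 7, 'y': 6}
d['g'] = 7+2 = 9 → {'f': 5, 'm': 4, 'g': 9, 'y': 6}
d['h'] = d['g']+3 = 12 → {'f': 5, 'm': 4, 'g': 9, 'y': 6, 'h': 12}
d['f'] = 5+3 = 8 → {'f': 8, 'm': 4, 'g': 9, 'y': 6, 'h': 12}
d['w'] = 8 → {'f': 8, 'm': 4, 'g': 9, 'y': 6, 'h': 12, 'w': 8}
d['x'] = d['f']+4 = 12 → {'f': 8, 'm': 4, 'g': 9, 'y': 6, 'h': 12, 'w': 8, 'x': 12}
d['v'] = 3 → {'f': 8, 'm': 4, 'g': 9, 'y': 6, 'h': 12, 'w': 8, 'x': 12, 'v': 3}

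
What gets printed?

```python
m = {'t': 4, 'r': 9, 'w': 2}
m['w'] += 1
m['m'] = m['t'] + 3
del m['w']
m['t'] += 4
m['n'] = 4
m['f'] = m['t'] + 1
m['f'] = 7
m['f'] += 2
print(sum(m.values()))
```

37

m['w'] = 2+1 = 3 → {'t': 4, 'r': 9, 'w': 3}
m['m'] = m['t']+3 = 7 → {'t': 4, 'r': 9, 'w': 3, 'm': 7}
del 'w' → {'t': 4, 'r': 9, 'm': 7}
m['t'] = 4+4 = 8 → {'t': 8, 'r': 9, 'm': 7}
m['n'] = 4 → {'t': 8, 'r': 9, 'm': 7, 'n': 4}
m['f'] = m['t']+1 = 9 → {'t': 8, 'r': 9, 'm': 7, 'n': 4, 'f': 9}
m['f'] = 7 → {'t': 8, 'r': 9, 'm': 7, 'n': 4, 'f': 7}
m['f'] = 7+2 = 9 → {'t': 8, 'r': 9, 'm': 7, 'n': 4, 'f': 9}
sum of values = 37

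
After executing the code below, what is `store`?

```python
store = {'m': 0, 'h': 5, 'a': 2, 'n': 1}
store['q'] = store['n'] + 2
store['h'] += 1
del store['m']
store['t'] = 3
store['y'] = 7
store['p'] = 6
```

store['q'] = store['n']+2 = 3 → {'m': 0, 'h': 5, 'a': 2, 'n': 1, 'q': 3}
store['h'] = 5+1 = 6 → {'m': 0, 'h': 6, 'a': 2, 'n': 1, 'q': 3}
del 'm' → {'h': 6, 'a': 2, 'n': 1, 'q': 3}
store['t'] = 3 → {'h': 6, 'a': 2, 'n': 1, 'q': 3, 't': 3}
store['y'] = 7 → {'h': 6, 'a': 2, 'n': 1, 'q': 3, 't': 3, 'y': 7}
store['p'] = 6 → {'h': 6, 'a': 2, 'n': 1, 'q': 3, 't': 3, 'y': 7, 'p': 6}

{'h': 6, 'a': 2, 'n': 1, 'q': 3, 't': 3, 'y': 7, 'p': 6}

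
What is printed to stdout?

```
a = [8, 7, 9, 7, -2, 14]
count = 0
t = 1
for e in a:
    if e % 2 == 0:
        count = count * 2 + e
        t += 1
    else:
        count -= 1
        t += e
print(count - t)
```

3

e=8: even, count = 0*2+8 = 8; t=2
e=7: not even, count = 8-1 = 7; t=9
e=9: not even, count = 7-1 = 6; t=18
e=7: not even, count = 6-1 = 5; t=25
e=-2: even, count = 5*2+(-2) = 8; t=26
e=14: even, count = 8*2+14 = 30; t=27
count-t = 30-27 = 3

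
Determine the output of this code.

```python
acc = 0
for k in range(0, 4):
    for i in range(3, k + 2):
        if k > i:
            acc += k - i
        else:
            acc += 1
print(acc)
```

3

k=2,i=3: not 2>3, acc = 0+1 = 1
k=3,i=3: not 3>3, acc = 1+1 = 2
k=3,i=4: not 3>4, acc = 2+1 = 3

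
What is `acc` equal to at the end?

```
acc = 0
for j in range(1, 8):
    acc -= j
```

-28

j=1: acc = 0-1 = -1
j=2: acc = (-1)-2 = -3
j=3: acc = (-3)-3 = -6
j=4: acc = (-6)-4 = -10
j=5: acc = (-10)-5 = -15
j=6: acc = (-15)-6 = -21
j=7: acc = (-21)-7 = -28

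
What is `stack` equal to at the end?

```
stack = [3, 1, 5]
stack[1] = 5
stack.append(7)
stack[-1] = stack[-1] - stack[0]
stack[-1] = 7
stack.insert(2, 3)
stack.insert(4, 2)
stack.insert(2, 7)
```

[3, 5, 7, 3, 5, 2, 7]

stack[1] = 5 → [3, 5, 5]
append 7 → [3, 5, 5, 7]
stack[-1] = stack[-1]-stack[0] = 7-3 = 4 → [3, 5, 5, 4]
stack[-1] = 7 → [3, 5, 5, 7]
insert 3 at 2 → [3, 5, 3, 5, 7]
insert 2 at 4 → [3, 5, 3, 5, 2, 7]
insert 7 at 2 → [3, 5, 7, 3, 5, 2, 7]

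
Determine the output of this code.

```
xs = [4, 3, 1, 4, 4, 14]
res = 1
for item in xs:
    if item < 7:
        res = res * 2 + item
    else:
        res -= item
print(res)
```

item=4: <7, res = 1*2+4 = 6
item=3: <7, res = 6*2+3 = 15
item=1: <7, res = 15*2+1 = 31
item=4: <7, res = 31*2+4 = 66
item=4: <7, res = 66*2+4 = 136
item=14: not <7, res = 136-14 = 122

122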